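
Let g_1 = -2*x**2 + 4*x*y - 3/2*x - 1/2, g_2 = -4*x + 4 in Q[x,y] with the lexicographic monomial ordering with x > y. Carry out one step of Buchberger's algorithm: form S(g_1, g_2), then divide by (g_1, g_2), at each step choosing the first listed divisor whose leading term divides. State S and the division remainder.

S(g_1, g_2) = -2*x*y + 7/4*x + 1/4; remainder on division = -2*y + 2.

lcm(LM(g_1), LM(g_2)) = x**2.
S = (lcm/LT(g_1))·g_1 − (lcm/LT(g_2))·g_2 = -2*x*y + 7/4*x + 1/4.
Reduce S modulo (g_1, g_2) in that order:
  leading term x*y: subtract (1/2*y)·g_2 from -2*x*y + 7/4*x + 1/4 → 7/4*x - 2*y + 1/4
  leading term x: subtract (-7/16)·g_2 from 7/4*x - 2*y + 1/4 → -2*y + 2
  leading term y: no divisor's leading term divides it; move -2*y to the remainder.
  leading term 1: no divisor's leading term divides it; move 2 to the remainder.
The remainder -2*y + 2 is nonzero, so it would be added as the next basis element.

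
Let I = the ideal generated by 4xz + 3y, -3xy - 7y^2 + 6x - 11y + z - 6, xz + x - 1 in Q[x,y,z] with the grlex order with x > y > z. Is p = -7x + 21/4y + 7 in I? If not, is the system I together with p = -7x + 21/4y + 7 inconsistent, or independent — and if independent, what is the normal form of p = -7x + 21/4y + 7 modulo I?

First compute the reduced Gröbner basis of I by Buchberger's algorithm.
f_1 = 4xz + 3y, LT = xz.
f_2 = -3xy - 7y^2 + 6x - 11y + z - 6, LT = xy.
f_3 = xz + x - 1, LT = xz.

S(f_1,f_2): lcm = xyz. S = -7/3y^2z + 2xz + 3/4y^2 - 11/3yz + 1/3z^2 - 2z.
  reduce S modulo (f_1, f_2, f_3):
  remainder -7/3y^2z + 3/4y^2 - 11/3yz + 1/3z^2 - 3/2y - 2z ≠ 0; add h_4 = -7/3y^2z + 3/4y^2 - 11/3yz + 1/3z^2 - 3/2y - 2z to the basis.

S(f_1,f_3): lcm = xz. S = -x + 3/4y + 1.
  reduce S modulo (f_1, f_2, f_3, h_4):
  remainder -x + 3/4y + 1 ≠ 0; add h_5 = -x + 3/4y + 1 to the basis.

S(f_2,f_3): lcm = xyz. S = 7/3y^2z - xy - 2xz + 11/3yz - 1/3z^2 + y + 2z.
  reduce S modulo (f_1, f_2, f_3, h_4, h_5):
  remainder 37/12y^2 + 19/6y - 1/3z ≠ 0; add h_6 = 37/12y^2 + 19/6y - 1/3z to the basis.

S(f_1,h_5): lcm = xz. S = 3/4yz + 3/4y + z.
  reduce S modulo (f_1, f_2, f_3, h_4, h_5, h_6):
  remainder 3/4yz + 3/4y + z ≠ 0; add h_7 = 3/4yz + 3/4y + z to the basis.

S(h_4,h_6): lcm = y^2z. S = -9/28y^2 + 141/259yz - 9/259z^2 + 9/14y + 6/7z.
  reduce S modulo (f_1, f_2, f_3, h_4, h_5, h_6, h_7):
  remainder -9/259z^2 + 3/7y + 25/259z ≠ 0; add h_8 = -9/259z^2 + 3/7y + 25/259z to the basis.

The other S-polynomials (S(f_1,h_4), S(f_2,h_4), S(f_3,h_4), S(f_2,h_5), S(f_3,h_5), S(h_4,h_5), S(f_1,h_6), S(f_2,h_6), S(f_3,h_6), S(h_5,h_6), S(f_1,h_7), S(f_2,h_7), S(f_3,h_7), S(h_4,h_7), S(h_5,h_7), S(h_6,h_7), S(f_1,h_8), S(f_2,h_8), S(f_3,h_8), S(h_4,h_8), S(h_5,h_8), S(h_6,h_8), S(h_7,h_8)) all reduce to 0 modulo the current basis, so we have a Gröbner basis.
Inter-reduce: drop elements whose leading term is divisible by another's, tail-reduce, and make monic.
Reduced Gröbner basis: {y^2 + 38/37y - 4/37z, yz + y + 4/3z, z^2 - 37/3y - 25/9z, x - 3/4y - 1}.
Label its elements g_1 = y^2 + 38/37y - 4/37z, g_2 = yz + y + 4/3z, g_3 = z^2 - 37/3y - 25/9z, g_4 = x - 3/4y - 1.

Reduce p = -7x + 21/4y + 7 modulo G:
  leading term x: subtract (-7)·g_4 from -7x + 21/4y + 7 → 0
  normal form = 0.
Since the normal form is 0, p ∈ I.

The remainder on division by a Gröbner basis is unique — it is the normal form.

-7x + 21/4y + 7 lies in I (it reduces to 0).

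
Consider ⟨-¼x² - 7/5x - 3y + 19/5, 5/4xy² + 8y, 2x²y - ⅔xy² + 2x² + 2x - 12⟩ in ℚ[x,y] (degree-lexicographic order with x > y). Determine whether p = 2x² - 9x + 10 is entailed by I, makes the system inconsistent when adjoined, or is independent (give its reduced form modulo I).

2x² - 9x + 10 lies in I (it reduces to 0).

First compute the reduced Gröbner basis of I by Buchberger's algorithm.
f_1 = -¼x² - 7/5x - 3y + 19/5, LT = x².
f_2 = 5/4xy² + 8y, LT = xy².
f_3 = 2x²y - ⅔xy² + 2x² + 2x - 12, LT = x²y.

S(f_1,f_2): lcm = x²y². S = 28/5xy² + 12y³ - 32/5xy - 76/5y².
  leading term xy²: subtract (112/25)·f_2 from 28/5xy² + 12y³ - 32/5xy - 76/5y² → 12y³ - 32/5xy - 76/5y² - 896/25y
  leading term y³: no divisor's leading term divides it; move 12y³ to the remainder.
  leading term xy: no divisor's leading term divides it; move -32/5xy to the remainder.
  leading term y²: no divisor's leading term divides it; move -76/5y² to the remainder.
  leading term y: no divisor's leading term divides it; move -896/25y to the remainder.
  remainder 12y³ - 32/5xy - 76/5y² - 896/25y ≠ 0; add h_4 = 12y³ - 32/5xy - 76/5y² - 896/25y to the basis.

S(f_1,f_3): lcm = x²y. S = ⅓xy² - x² + 28/5xy + 12y² - x - 76/5y + 6.
  leading term xy²: subtract (4/15)·f_2 from ⅓xy² - x² + 28/5xy + 12y² - x - 76/5y + 6 → -x² + 28/5xy + 12y² - x - 52/3y + 6
  leading term x²: subtract (4)·f_1 from -x² + 28/5xy + 12y² - x - 52/3y + 6 → 28/5xy + 12y² + 23/5x - 16/3y - 46/5
  leading term xy: no divisor's leading term divides it; move 28/5xy to the remainder.
  leading term y²: no divisor's leading term divides it; move 12y² to the remainder.
  leading term x: no divisor's leading term divides it; move 23/5x to the remainder.
  leading term y: no divisor's leading term divides it; move -16/3y to the remainder.
  leading term 1: no divisor's leading term divides it; move -46/5 to the remainder.
  remainder 28/5xy + 12y² + 23/5x - 16/3y - 46/5 ≠ 0; add h_5 = 28/5xy + 12y² + 23/5x - 16/3y - 46/5 to the basis.

S(f_2,f_3): lcm = x²y². S = ⅓xy³ - x²y + 27/5xy + 6y.
  leading term xy³: subtract (4/15y)·f_2 from ⅓xy³ - x²y + 27/5xy + 6y → -x²y + 27/5xy - 32/15y² + 6y
  leading term x²y: subtract (4y)·f_1 from -x²y + 27/5xy - 32/15y² + 6y → 11xy + 148/15y² - 46/5y
  leading term xy: subtract (55/28)·h_5 from 11xy + 148/15y² - 46/5y → -1439/105y² - 253/28x + 134/105y + 253/14
  leading term y²: no divisor's leading term divides it; move -1439/105y² to the remainder.
  leading term x: no divisor's leading term divides it; move -253/28x to the remainder.
  leading term y: no divisor's leading term divides it; move 134/105y to the remainder.
  leading term 1: no divisor's leading term divides it; move 253/14 to the remainder.
  remainder -1439/105y² - 253/28x + 134/105y + 253/14 ≠ 0; add h_6 = -1439/105y² - 253/28x + 134/105y + 253/14 to the basis.

S(f_3,h_4): lcm = x²y³. S = -⅓xy⁴ + 8/15x³y + 34/15x²y² + 224/75x²y + xy² - 6y².
  leading term xy⁴: subtract (-4/15y²)·f_2 from -⅓xy⁴ + 8/15x³y + 34/15x²y² + 224/75x²y + xy² - 6y² → 8/15x³y + 34/15x²y² + 224/75x²y + xy² + 32/15y³ - 6y²
  leading term x³y: subtract (-32/15xy)·f_1 from 8/15x³y + 34/15x²y² + 224/75x²y + xy² + 32/15y³ - 6y² → 34/15x²y² - 27/5xy² + 32/15y³ + 608/75xy - 6y²
  leading term x²y²: subtract (-136/15y²)·f_1 from 34/15x²y² - 27/5xy² + 32/15y³ + 608/75xy - 6y² → -1357/75xy² - 376/15y³ + 608/75xy + 2134/75y²
  leading term xy²: subtract (-5428/375)·f_2 from -1357/75xy² - 376/15y³ + 608/75xy + 2134/75y² → -376/15y³ + 608/75xy + 2134/75y² + 43424/375y
  leading term y³: subtract (-94/45)·h_4 from -376/15y³ + 608/75xy + 2134/75y² + 43424/375y → -1184/225xy - 742/225y² + 46048/1125y
  leading term xy: subtract (-296/315)·h_5 from -1184/225xy - 742/225y² + 46048/1125y → 12566/1575y² + 6808/1575x + 848608/23625y - 13616/1575
  leading term y²: subtract (-12566/21585)·h_6 from 12566/1575y² + 6808/1575x + 848608/23625y - 13616/1575 → -607223/647550x + 178057796/4856625y + 607223/323775
  leading term x: no divisor's leading term divides it; move -607223/647550x to the remainder.
  leading term y: no divisor's leading term divides it; move 178057796/4856625y to the remainder.
  leading term 1: no divisor's leading term divides it; move 607223/323775 to the remainder.
  remainder -607223/647550x + 178057796/4856625y + 607223/323775 ≠ 0; add h_7 = -607223/647550x + 178057796/4856625y + 607223/323775 to the basis.

S(f_1,h_5): lcm = x²y. S = -15/7xy² - 23/28x² + 688/105xy + 12y² + 23/14x - 76/5y.
  leading term xy²: subtract (-12/7)·f_2 from -15/7xy² - 23/28x² + 688/105xy + 12y² + 23/14x - 76/5y → -23/28x² + 688/105xy + 12y² + 23/14x - 52/35y
  leading term x²: subtract (23/7)·f_1 from -23/28x² + 688/105xy + 12y² + 23/14x - 52/35y → 688/105xy + 12y² + 437/70x + 293/35y - 437/35
  leading term xy: subtract (172/147)·h_5 from 688/105xy + 12y² + 437/70x + 293/35y - 437/35 → -100/49y² + 253/294x + 32219/2205y - 253/147
  leading term y²: subtract (1500/10073)·h_6 from -100/49y² + 253/294x + 32219/2205y - 253/147 → 133331/60438x + 6537163/453285y - 133331/30219
  leading term x: subtract (-25575/10871)·h_7 from 133331/60438x + 6537163/453285y - 133331/30219 → 3283295/32613y
  leading term y: no divisor's leading term divides it; move 3283295/32613y to the remainder.
  remainder 3283295/32613y ≠ 0; add h_8 = 3283295/32613y to the basis.

The other S-polynomials (S(f_1,h_4), S(f_2,h_4), S(f_2,h_5), S(f_3,h_5), S(h_4,h_5), S(f_1,h_6), S(f_2,h_6), S(f_3,h_6), S(h_4,h_6), S(h_5,h_6), S(f_1,h_7), S(f_2,h_7), S(f_3,h_7), S(h_4,h_7), S(h_5,h_7), S(h_6,h_7), S(f_1,h_8), S(f_2,h_8), S(f_3,h_8), S(h_4,h_8), S(h_5,h_8), S(h_6,h_8), S(h_7,h_8)) all reduce to 0 modulo the current basis, so we have a Gröbner basis.
Inter-reduce: drop elements whose leading term is divisible by another's, tail-reduce, and make monic.
Reduced Gröbner basis: {x - 2, y}.
Label its elements g_1 = x - 2, g_2 = y.

Reduce p = 2x² - 9x + 10 modulo G:
  leading term x²: subtract (2x)·g_1 from 2x² - 9x + 10 → -5x + 10
  leading term x: subtract (-5)·g_1 from -5x + 10 → 0
  normal form = 0.
Since the normal form is 0, p ∈ I.

The remainder on division by a Gröbner basis is unique — it is the normal form.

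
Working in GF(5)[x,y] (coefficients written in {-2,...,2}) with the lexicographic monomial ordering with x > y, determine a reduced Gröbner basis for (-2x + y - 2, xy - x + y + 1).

G = {x + 2y + 1, y^2 - y - 1}

f_1 = -2x + y - 2, LT = x.
f_2 = xy - x + y + 1, LT = xy.

S(f_1,f_2): lcm = xy. S = x + 2y^2 - 1.
  leading term x: subtract (2)·f_1 from x + 2y^2 - 1 → 2y^2 - 2y - 2
  leading term y^2: no divisor's leading term divides it; move 2y^2 to the remainder.
  leading term y: no divisor's leading term divides it; move -2y to the remainder.
  leading term 1: no divisor's leading term divides it; move -2 to the remainder.
  remainder 2y^2 - 2y - 2 ≠ 0; add g_3 = 2y^2 - 2y - 2 to the basis.

The other S-polynomials (S(f_1,g_3), S(f_2,g_3)) all reduce to 0 modulo the current basis, so we have a Gröbner basis.
Inter-reduce: drop elements whose leading term is divisible by another's, tail-reduce, and make monic.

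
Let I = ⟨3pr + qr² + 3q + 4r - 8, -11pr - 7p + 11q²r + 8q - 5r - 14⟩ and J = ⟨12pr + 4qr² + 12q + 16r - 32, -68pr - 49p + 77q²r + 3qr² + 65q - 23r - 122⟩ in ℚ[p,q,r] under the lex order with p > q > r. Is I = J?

Yes, the ideals are equal.

Equality of ideals is decidable: compute both reduced Gröbner bases (unique for the ordering) and check whether they agree.
Buchberger on the first generating set:
f_1 = 3pr + qr² + 3q + 4r - 8, LT = pr.
f_2 = -11pr - 7p + 11q²r + 8q - 5r - 14, LT = pr.

S(f_1,f_2): lcm = pr. S = -7/11p + q²r + ⅓qr² + 19/11q + 29/33r - 130/33.
  reduce S modulo (f_1, f_2):
  remainder -7/11p + q²r + ⅓qr² + 19/11q + 29/33r - 130/33 ≠ 0; add g_3 = -7/11p + q²r + ⅓qr² + 19/11q + 29/33r - 130/33 to the basis.

S(f_1,g_3): lcm = pr. S = 11/7q²r² + 11/21qr³ + ⅓qr² + 19/7qr + q + 29/21r² - 34/7r - 8/3.
  reduce S modulo (f_1, f_2, g_3):
  remainder 11/7q²r² + 11/21qr³ + ⅓qr² + 19/7qr + q + 29/21r² - 34/7r - 8/3 ≠ 0; add g_4 = 11/7q²r² + 11/21qr³ + ⅓qr² + 19/7qr + q + 29/21r² - 34/7r - 8/3 to the basis.

The other S-polynomials (S(f_2,g_3), S(f_1,g_4), S(f_2,g_4), S(g_3,g_4)) all reduce to 0 modulo the current basis, so we have a Gröbner basis.
Inter-reduce: drop elements whose leading term is divisible by another's, tail-reduce, and make monic.
Reduced Gröbner basis: {p - 11/7q²r - 11/21qr² - 19/7q - 29/21r + 130/21, q²r² + ⅓qr³ + 7/33qr² + 19/11qr + 7/11q + 29/33r² - 34/11r - 56/33}.

Buchberger on the second generating set:
h_1 = 12pr + 4qr² + 12q + 16r - 32, LT = pr.
h_2 = -68pr - 49p + 77q²r + 3qr² + 65q - 23r - 122, LT = pr.

S(h_1,h_2): lcm = pr. S = -49/68p + 77/68q²r + 77/204qr² + 133/68q + 203/204r - 455/102.
  reduce S modulo (h_1, h_2):
  remainder -49/68p + 77/68q²r + 77/204qr² + 133/68q + 203/204r - 455/102 ≠ 0; add k_3 = -49/68p + 77/68q²r + 77/204qr² + 133/68q + 203/204r - 455/102 to the basis.

S(h_1,k_3): lcm = pr. S = 11/7q²r² + 11/21qr³ + ⅓qr² + 19/7qr + q + 29/21r² - 34/7r - 8/3.
  reduce S modulo (h_1, h_2, k_3):
  remainder 11/7q²r² + 11/21qr³ + ⅓qr² + 19/7qr + q + 29/21r² - 34/7r - 8/3 ≠ 0; add k_4 = 11/7q²r² + 11/21qr³ + ⅓qr² + 19/7qr + q + 29/21r² - 34/7r - 8/3 to the basis.

The other S-polynomials (S(h_2,k_3), S(h_1,k_4), S(h_2,k_4), S(k_3,k_4)) all reduce to 0 modulo the current basis, so we have a Gröbner basis.
Inter-reduce: drop elements whose leading term is divisible by another's, tail-reduce, and make monic.
Reduced Gröbner basis: {p - 11/7q²r - 11/21qr² - 19/7q - 29/21r + 130/21, q²r² + ⅓qr³ + 7/33qr² + 19/11qr + 7/11q + 29/33r² - 34/11r - 56/33}.

These coincide, so the ideals are equal.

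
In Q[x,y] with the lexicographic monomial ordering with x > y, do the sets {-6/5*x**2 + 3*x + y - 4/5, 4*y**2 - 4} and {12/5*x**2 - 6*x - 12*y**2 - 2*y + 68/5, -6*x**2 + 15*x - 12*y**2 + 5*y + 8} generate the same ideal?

Yes, the ideals are equal.

Equality of ideals is decidable: compute both reduced Gröbner bases (unique for the ordering) and check whether they agree.
Buchberger on the first generating set:
f_1 = -6/5*x**2 + 3*x + y - 4/5, LT = x**2.
f_2 = 4*y**2 - 4, LT = y**2.

The S-polynomials (S(f_1,f_2)) all reduce to 0 modulo the current basis, so we have a Gröbner basis.
Inter-reduce: drop elements whose leading term is divisible by another's, tail-reduce, and make monic.
Reduced Gröbner basis: {x**2 - 5/2*x - 5/6*y + 2/3, y**2 - 1}.

Buchberger on the second generating set:
h_1 = 12/5*x**2 - 6*x - 12*y**2 - 2*y + 68/5, LT = x**2.
h_2 = -6*x**2 + 15*x - 12*y**2 + 5*y + 8, LT = x**2.

S(h_1,h_2): lcm = x**2. S = -7*y**2 + 7.
  leading term y**2: no divisor's leading term divides it; move -7*y**2 to the remainder.
  leading term 1: no divisor's leading term divides it; move 7 to the remainder.
  remainder -7*y**2 + 7 ≠ 0; add k_3 = -7*y**2 + 7 to the basis.

The other S-polynomials (S(h_1,k_3), S(h_2,k_3)) all reduce to 0 modulo the current basis, so we have a Gröbner basis.
Inter-reduce: drop elements whose leading term is divisible by another's, tail-reduce, and make monic.
Reduced Gröbner basis: {x**2 - 5/2*x - 5/6*y + 2/3, y**2 - 1}.

The two bases agree; hence the ideals are identical.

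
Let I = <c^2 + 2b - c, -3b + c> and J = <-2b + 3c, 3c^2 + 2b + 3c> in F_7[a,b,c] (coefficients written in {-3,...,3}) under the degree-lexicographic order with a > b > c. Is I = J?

Since reduced Gröbner bases are canonical representatives of ideals under a given ordering, it suffices to compute and compare them.
Buchberger on the first generating set:
f_1 = c^2 + 2b - c, LT = c^2.
f_2 = -3b + c, LT = b.

The S-polynomials (S(f_1,f_2)) all reduce to 0 modulo the current basis, so we have a Gröbner basis.
Inter-reduce: drop elements whose leading term is divisible by another's, tail-reduce, and make monic.
Reduced Gröbner basis: {c^2 + 2c, b + 2c}.

Buchberger on the second generating set:
h_1 = -2b + 3c, LT = b.
h_2 = 3c^2 + 2b + 3c, LT = c^2.

The S-polynomials (S(h_1,h_2)) all reduce to 0 modulo the current basis, so we have a Gröbner basis.
Inter-reduce: drop elements whose leading term is divisible by another's, tail-reduce, and make monic.
Reduced Gröbner basis: {c^2 + 2c, b + 2c}.

The two bases agree; hence the ideals are identical.
The choice of monomial ordering does not affect the verdict — as long as both bases are computed under the same ordering, their equality decides ideal equality.

Yes, the ideals are equal.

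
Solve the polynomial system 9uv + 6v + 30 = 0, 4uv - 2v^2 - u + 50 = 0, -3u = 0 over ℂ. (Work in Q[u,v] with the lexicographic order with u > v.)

{(0, -5)}

Compute a lex Gröbner basis by Buchberger's algorithm.
f_1 = 9uv + 6v + 30, LT = uv.
f_2 = 4uv - u - 2v^2 + 50, LT = uv.
f_3 = -3u, LT = u.

S(f_1,f_2): lcm = uv. S = 1/4u + 1/2v^2 + 2/3v - 55/6.
  reduce S modulo (f_1, f_2, f_3):
  remainder 1/2v^2 + 2/3v - 55/6 ≠ 0; add h_4 = 1/2v^2 + 2/3v - 55/6 to the basis.

S(f_1,f_3): lcm = uv. S = 2/3v + 10/3.
  reduce S modulo (f_1, f_2, f_3, h_4):
  remainder 2/3v + 10/3 ≠ 0; add h_5 = 2/3v + 10/3 to the basis.

The other S-polynomials (S(f_2,f_3), S(f_1,h_4), S(f_2,h_4), S(f_3,h_4), S(f_1,h_5), S(f_2,h_5), S(f_3,h_5), S(h_4,h_5)) all reduce to 0 modulo the current basis, so we have a Gröbner basis.
Inter-reduce: drop elements whose leading term is divisible by another's, tail-reduce, and make monic.
Reduced Gröbner basis: {u, v + 5}.

Elimination: the polynomial v + 5 lies in the elimination ideal for v, so v ∈ {-5}. For each such v, the remaining basis elements (now univariate) give the rest of the solution.
  v = -5: the earlier basis element becomes u = 0, giving u = 0 — point (0, -5).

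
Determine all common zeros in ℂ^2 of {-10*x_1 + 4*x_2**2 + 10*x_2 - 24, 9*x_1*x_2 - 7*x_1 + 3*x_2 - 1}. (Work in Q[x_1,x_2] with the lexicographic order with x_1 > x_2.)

{(-1, 1), (-212/405 - sqrt(8089)/405, -49/36 + sqrt(8089)/36), (-212/405 + sqrt(8089)/405, -sqrt(8089)/36 - 49/36)}

Compute a lex Gröbner basis by Buchberger's algorithm.
f_1 = -10*x_1 + 4*x_2**2 + 10*x_2 - 24, LT = x_1.
f_2 = 9*x_1*x_2 - 7*x_1 + 3*x_2 - 1, LT = x_1*x_2.

S(f_1,f_2): lcm = x_1*x_2. S = 7/9*x_1 - 2/5*x_2**3 - x_2**2 + 31/15*x_2 + 1/9.
  reduce S modulo (f_1, f_2):
  remainder -2/5*x_2**3 - 31/45*x_2**2 + 128/45*x_2 - 79/45 ≠ 0; add h_3 = -2/5*x_2**3 - 31/45*x_2**2 + 128/45*x_2 - 79/45 to the basis.

The other S-polynomials (S(f_1,h_3), S(f_2,h_3)) all reduce to 0 modulo the current basis, so we have a Gröbner basis.
Inter-reduce: drop elements whose leading term is divisible by another's, tail-reduce, and make monic.
Reduced Gröbner basis: {x_1 - 2/5*x_2**2 - x_2 + 12/5, x_2**3 + 31/18*x_2**2 - 64/9*x_2 + 79/18}.

Elimination: the polynomial x_2**3 + 31/18*x_2**2 - 64/9*x_2 + 79/18 lies in the elimination ideal for x_2, so x_2 ∈ {1, -49/36 + sqrt(8089)/36, -sqrt(8089)/36 - 49/36}. For each such x_2, the remaining basis elements (now univariate) give the rest of the solution.
  x_2 = 1: the earlier basis element becomes x_1 + 1 = 0, giving x_1 = -1 — point (-1, 1).
  x_2 = -49/36 + sqrt(8089)/36: the earlier basis element becomes x_1 + sqrt(8089)/405 + 212/405 = 0, giving x_1 = -212/405 - sqrt(8089)/405 — point (-212/405 - sqrt(8089)/405, -49/36 + sqrt(8089)/36).
  x_2 = -sqrt(8089)/36 - 49/36: the earlier basis element becomes x_1 - sqrt(8089)/405 + 212/405 = 0, giving x_1 = -212/405 + sqrt(8089)/405 — point (-212/405 + sqrt(8089)/405, -sqrt(8089)/36 - 49/36).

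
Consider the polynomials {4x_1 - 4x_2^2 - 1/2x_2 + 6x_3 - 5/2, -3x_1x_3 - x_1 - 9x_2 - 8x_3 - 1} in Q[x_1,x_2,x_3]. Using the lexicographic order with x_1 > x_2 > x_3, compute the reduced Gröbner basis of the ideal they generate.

G = {x_1 - x_2^2 - 1/8x_2 + 3/2x_3 - 5/8, x_2^2x_3 + 1/3x_2^2 + 1/8x_2x_3 + 73/24x_2 - 3/2x_3^2 + 67/24x_3 + 13/24}

f_1 = 4x_1 - 4x_2^2 - 1/2x_2 + 6x_3 - 5/2, LT = x_1.
f_2 = -3x_1x_3 - x_1 - 9x_2 - 8x_3 - 1, LT = x_1x_3.

S(f_1,f_2): lcm = x_1x_3. S = -1/3x_1 - x_2^2x_3 - 1/8x_2x_3 - 3x_2 + 3/2x_3^2 - 79/24x_3 - 1/3.
  reduce S modulo (f_1, f_2):
  remainder -x_2^2x_3 - 1/3x_2^2 - 1/8x_2x_3 - 73/24x_2 + 3/2x_3^2 - 67/24x_3 - 13/24 ≠ 0; add g_3 = -x_2^2x_3 - 1/3x_2^2 - 1/8x_2x_3 - 73/24x_2 + 3/2x_3^2 - 67/24x_3 - 13/24 to the basis.

The other S-polynomials (S(f_1,g_3), S(f_2,g_3)) all reduce to 0 modulo the current basis, so we have a Gröbner basis.
Inter-reduce: drop elements whose leading term is divisible by another's, tail-reduce, and make monic.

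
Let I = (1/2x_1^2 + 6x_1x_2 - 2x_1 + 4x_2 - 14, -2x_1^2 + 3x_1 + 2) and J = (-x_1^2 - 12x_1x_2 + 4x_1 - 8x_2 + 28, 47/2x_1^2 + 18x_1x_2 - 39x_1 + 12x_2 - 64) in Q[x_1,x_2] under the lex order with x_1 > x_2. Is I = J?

Yes, the ideals are equal.

Since reduced Gröbner bases are canonical representatives of ideals under a given ordering, it suffices to compute and compare them.
Buchberger on the first generating set:
f_1 = 1/2x_1^2 + 6x_1x_2 - 2x_1 + 4x_2 - 14, LT = x_1^2.
f_2 = -2x_1^2 + 3x_1 + 2, LT = x_1^2.

S(f_1,f_2): lcm = x_1^2. S = 12x_1x_2 - 5/2x_1 + 8x_2 - 27.
  leading term x_1x_2: no divisor's leading term divides it; move 12x_1x_2 to the remainder.
  leading term x_1: no divisor's leading term divides it; move -5/2x_1 to the remainder.
  leading term x_2: no divisor's leading term divides it; move 8x_2 to the remainder.
  leading term 1: no divisor's leading term divides it; move -27 to the remainder.
  remainder 12x_1x_2 - 5/2x_1 + 8x_2 - 27 ≠ 0; add g_3 = 12x_1x_2 - 5/2x_1 + 8x_2 - 27 to the basis.

S(f_1,g_3): lcm = x_1^2x_2. S = 5/24x_1^2 + 12x_1x_2^2 - 14/3x_1x_2 + 9/4x_1 + 8x_2^2 - 28x_2.
  leading term x_1^2: subtract (5/12)·f_1 from 5/24x_1^2 + 12x_1x_2^2 - 14/3x_1x_2 + 9/4x_1 + 8x_2^2 - 28x_2 → 12x_1x_2^2 - 43/6x_1x_2 + 37/12x_1 + 8x_2^2 - 89/3x_2 + 35/6
  leading term x_1x_2^2: subtract (x_2)·g_3 from 12x_1x_2^2 - 43/6x_1x_2 + 37/12x_1 + 8x_2^2 - 89/3x_2 + 35/6 → -14/3x_1x_2 + 37/12x_1 - 8/3x_2 + 35/6
  leading term x_1x_2: subtract (-7/18)·g_3 from -14/3x_1x_2 + 37/12x_1 - 8/3x_2 + 35/6 → 19/9x_1 + 4/9x_2 - 14/3
  leading term x_1: no divisor's leading term divides it; move 19/9x_1 to the remainder.
  leading term x_2: no divisor's leading term divides it; move 4/9x_2 to the remainder.
  leading term 1: no divisor's leading term divides it; move -14/3 to the remainder.
  remainder 19/9x_1 + 4/9x_2 - 14/3 ≠ 0; add g_4 = 19/9x_1 + 4/9x_2 - 14/3 to the basis.

S(g_3,g_4): lcm = x_1x_2. S = -5/24x_1 - 4/19x_2^2 + 164/57x_2 - 9/4.
  leading term x_1: subtract (-15/152)·g_4 from -5/24x_1 - 4/19x_2^2 + 164/57x_2 - 9/4 → -4/19x_2^2 + 111/38x_2 - 103/38
  leading term x_2^2: no divisor's leading term divides it; move -4/19x_2^2 to the remainder.
  leading term x_2: no divisor's leading term divides it; move 111/38x_2 to the remainder.
  leading term 1: no divisor's leading term divides it; move -103/38 to the remainder.
  remainder -4/19x_2^2 + 111/38x_2 - 103/38 ≠ 0; add g_5 = -4/19x_2^2 + 111/38x_2 - 103/38 to the basis.

The other S-polynomials (S(f_2,g_3), S(f_1,g_4), S(f_2,g_4), S(f_1,g_5), S(f_2,g_5), S(g_3,g_5), S(g_4,g_5)) all reduce to 0 modulo the current basis, so we have a Gröbner basis.
Inter-reduce: drop elements whose leading term is divisible by another's, tail-reduce, and make monic.
Reduced Gröbner basis: {x_1 + 4/19x_2 - 42/19, x_2^2 - 111/8x_2 + 103/8}.

Buchberger on the second generating set:
h_1 = -x_1^2 - 12x_1x_2 + 4x_1 - 8x_2 + 28, LT = x_1^2.
h_2 = 47/2x_1^2 + 18x_1x_2 - 39x_1 + 12x_2 - 64, LT = x_1^2.

S(h_1,h_2): lcm = x_1^2. S = 528/47x_1x_2 - 110/47x_1 + 352/47x_2 - 1188/47.
  leading term x_1x_2: no divisor's leading term divides it; move 528/47x_1x_2 to the remainder.
  leading term x_1: no divisor's leading term divides it; move -110/47x_1 to the remainder.
  leading term x_2: no divisor's leading term divides it; move 352/47x_2 to the remainder.
  leading term 1: no divisor's leading term divides it; move -1188/47 to the remainder.
  remainder 528/47x_1x_2 - 110/47x_1 + 352/47x_2 - 1188/47 ≠ 0; add k_3 = 528/47x_1x_2 - 110/47x_1 + 352/47x_2 - 1188/47 to the basis.

S(h_1,k_3): lcm = x_1^2x_2. S = 5/24x_1^2 + 12x_1x_2^2 - 14/3x_1x_2 + 9/4x_1 + 8x_2^2 - 28x_2.
  leading term x_1^2: subtract (-5/24)·h_1 from 5/24x_1^2 + 12x_1x_2^2 - 14/3x_1x_2 + 9/4x_1 + 8x_2^2 - 28x_2 → 12x_1x_2^2 - 43/6x_1x_2 + 37/12x_1 + 8x_2^2 - 89/3x_2 + 35/6
  leading term x_1x_2^2: subtract (47/44x_2)·k_3 from 12x_1x_2^2 - 43/6x_1x_2 + 37/12x_1 + 8x_2^2 - 89/3x_2 + 35/6 → -14/3x_1x_2 + 37/12x_1 - 8/3x_2 + 35/6
  leading term x_1x_2: subtract (-329/792)·k_3 from -14/3x_1x_2 + 37/12x_1 - 8/3x_2 + 35/6 → 19/9x_1 + 4/9x_2 - 14/3
  leading term x_1: no divisor's leading term divides it; move 19/9x_1 to the remainder.
  leading term x_2: no divisor's leading term divides it; move 4/9x_2 to the remainder.
  leading term 1: no divisor's leading term divides it; move -14/3 to the remainder.
  remainder 19/9x_1 + 4/9x_2 - 14/3 ≠ 0; add k_4 = 19/9x_1 + 4/9x_2 - 14/3 to the basis.

S(k_3,k_4): lcm = x_1x_2. S = -5/24x_1 - 4/19x_2^2 + 164/57x_2 - 9/4.
  leading term x_1: subtract (-15/152)·k_4 from -5/24x_1 - 4/19x_2^2 + 164/57x_2 - 9/4 → -4/19x_2^2 + 111/38x_2 - 103/38
  leading term x_2^2: no divisor's leading term divides it; move -4/19x_2^2 to the remainder.
  leading term x_2: no divisor's leading term divides it; move 111/38x_2 to the remainder.
  leading term 1: no divisor's leading term divides it; move -103/38 to the remainder.
  remainder -4/19x_2^2 + 111/38x_2 - 103/38 ≠ 0; add k_5 = -4/19x_2^2 + 111/38x_2 - 103/38 to the basis.

The other S-polynomials (S(h_2,k_3), S(h_1,k_4), S(h_2,k_4), S(h_1,k_5), S(h_2,k_5), S(k_3,k_5), S(k_4,k_5)) all reduce to 0 modulo the current basis, so we have a Gröbner basis.
Inter-reduce: drop elements whose leading term is divisible by another's, tail-reduce, and make monic.
Reduced Gröbner basis: {x_1 + 4/19x_2 - 42/19, x_2^2 - 111/8x_2 + 103/8}.

Same reduced basis, so the two generating sets span the same ideal.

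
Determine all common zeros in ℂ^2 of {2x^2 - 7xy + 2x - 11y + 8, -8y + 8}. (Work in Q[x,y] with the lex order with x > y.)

{(-1/2, 1), (3, 1)}

Compute a lex Gröbner basis by Buchberger's algorithm.
f_1 = 2x^2 - 7xy + 2x - 11y + 8, LT = x^2.
f_2 = -8y + 8, LT = y.

The S-polynomials (S(f_1,f_2)) all reduce to 0 modulo the current basis, so we have a Gröbner basis.
Inter-reduce: drop elements whose leading term is divisible by another's, tail-reduce, and make monic.
Reduced Gröbner basis: {x^2 - 5/2x - 3/2, y - 1}.

A lex Gröbner basis eliminates variables successively. Here y - 1 depends only on y, with roots {1}; lifting each root through the earlier basis elements recovers the full solutions.
  y = 1: the earlier basis element becomes x^2 - 5/2x - 3/2 = 0, giving x = -1/2, 3 — points (-1/2, 1), (3, 1).
Substituting each solution back into the original system confirms all equations vanish.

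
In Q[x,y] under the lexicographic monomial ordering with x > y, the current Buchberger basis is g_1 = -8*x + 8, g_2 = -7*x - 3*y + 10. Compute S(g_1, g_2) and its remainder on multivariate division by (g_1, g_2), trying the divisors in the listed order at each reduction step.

lcm(LM(g_1), LM(g_2)) = x.
S = (lcm/LT(g_1))·g_1 − (lcm/LT(g_2))·g_2 = -3/7*y + 3/7.
Reduce S modulo (g_1, g_2) in that order:
  leading term y: no divisor's leading term divides it; move -3/7*y to the remainder.
  leading term 1: no divisor's leading term divides it; move 3/7 to the remainder.
The remainder -3/7*y + 3/7 is nonzero, so it would be added as the next basis element.
An S-polynomial is built so that the two leading terms cancel; whether anything survives reduction is exactly the Gröbner-basis criterion.

S(g_1, g_2) = -3/7*y + 3/7; remainder on division = -3/7*y + 3/7.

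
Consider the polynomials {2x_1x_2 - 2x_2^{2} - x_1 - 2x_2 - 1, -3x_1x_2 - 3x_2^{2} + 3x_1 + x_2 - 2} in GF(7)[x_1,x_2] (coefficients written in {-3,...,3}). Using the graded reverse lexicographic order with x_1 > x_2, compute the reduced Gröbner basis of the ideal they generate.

G = {x_1^{2} - x_1 + 3x_2 - 1, x_1x_2 + x_1 - 3x_2 + 3, x_2^{2} - 2x_1 - 2x_2}

f_1 = 2x_1x_2 - 2x_2^{2} - x_1 - 2x_2 - 1, LT = x_1x_2.
f_2 = -3x_1x_2 - 3x_2^{2} + 3x_1 + x_2 - 2, LT = x_1x_2.

S(f_1,f_2): lcm = x_1x_2. S = -2x_2^{2} - 3x_1 - 3x_2.
  leading term x_2^{2}: no divisor's leading term divides it; move -2x_2^{2} to the remainder.
  leading term x_1: no divisor's leading term divides it; move -3x_1 to the remainder.
  leading term x_2: no divisor's leading term divides it; move -3x_2 to the remainder.
  remainder -2x_2^{2} - 3x_1 - 3x_2 ≠ 0; add g_3 = -2x_2^{2} - 3x_1 - 3x_2 to the basis.

S(f_1,g_3): lcm = x_1x_2^{2}. S = -x_2^{3} + 2x_1^{2} - 2x_1x_2 - x_2^{2} + 3x_2.
  leading term x_2^{3}: subtract (-3x_2)·g_3 from -x_2^{3} + 2x_1^{2} - 2x_1x_2 - x_2^{2} + 3x_2 → 2x_1^{2} + 3x_1x_2 - 3x_2^{2} + 3x_2
  leading term x_1^{2}: no divisor's leading term divides it; move 2x_1^{2} to the remainder.
  leading term x_1x_2: subtract (-2)·f_1 from 3x_1x_2 - 3x_2^{2} + 3x_2 → -2x_1 - x_2 - 2
  leading term x_1: no divisor's leading term divides it; move -2x_1 to the remainder.
  leading term x_2: no divisor's leading term divides it; move -x_2 to the remainder.
  leading term 1: no divisor's leading term divides it; move -2 to the remainder.
  remainder 2x_1^{2} - 2x_1 - x_2 - 2 ≠ 0; add g_4 = 2x_1^{2} - 2x_1 - x_2 - 2 to the basis.

The other S-polynomials (S(f_2,g_3), S(f_1,g_4), S(f_2,g_4), S(g_3,g_4)) all reduce to 0 modulo the current basis, so we have a Gröbner basis.
Inter-reduce: drop elements whose leading term is divisible by another's, tail-reduce, and make monic.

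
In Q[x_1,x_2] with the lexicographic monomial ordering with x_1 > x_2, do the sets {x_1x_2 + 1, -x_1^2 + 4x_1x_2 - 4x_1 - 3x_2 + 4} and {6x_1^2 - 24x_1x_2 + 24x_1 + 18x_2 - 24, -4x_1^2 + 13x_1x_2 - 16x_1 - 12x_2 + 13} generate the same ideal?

Since reduced Gröbner bases are canonical representatives of ideals under a given ordering, it suffices to compute and compare them.
Buchberger on the first generating set:
f_1 = x_1x_2 + 1, LT = x_1x_2.
f_2 = -x_1^2 + 4x_1x_2 - 4x_1 - 3x_2 + 4, LT = x_1^2.

S(f_1,f_2): lcm = x_1^2x_2. S = 4x_1x_2^2 - 4x_1x_2 + x_1 - 3x_2^2 + 4x_2.
  reduce S modulo (f_1, f_2):
  remainder x_1 - 3x_2^2 + 4 ≠ 0; add g_3 = x_1 - 3x_2^2 + 4 to the basis.

S(f_1,g_3): lcm = x_1x_2. S = 3x_2^3 - 4x_2 + 1.
  reduce S modulo (f_1, f_2, g_3):
  remainder 3x_2^3 - 4x_2 + 1 ≠ 0; add g_4 = 3x_2^3 - 4x_2 + 1 to the basis.

The other S-polynomials (S(f_2,g_3), S(f_1,g_4), S(f_2,g_4), S(g_3,g_4)) all reduce to 0 modulo the current basis, so we have a Gröbner basis.
Inter-reduce: drop elements whose leading term is divisible by another's, tail-reduce, and make monic.
Reduced Gröbner basis: {x_1 - 3x_2^2 + 4, x_2^3 - 4/3x_2 + 1/3}.

Buchberger on the second generating set:
h_1 = 6x_1^2 - 24x_1x_2 + 24x_1 + 18x_2 - 24, LT = x_1^2.
h_2 = -4x_1^2 + 13x_1x_2 - 16x_1 - 12x_2 + 13, LT = x_1^2.

S(h_1,h_2): lcm = x_1^2. S = -3/4x_1x_2 - 3/4.
  reduce S modulo (h_1, h_2):
  remainder -3/4x_1x_2 - 3/4 ≠ 0; add k_3 = -3/4x_1x_2 - 3/4 to the basis.

S(h_1,k_3): lcm = x_1^2x_2. S = -4x_1x_2^2 + 4x_1x_2 - x_1 + 3x_2^2 - 4x_2.
  reduce S modulo (h_1, h_2, k_3):
  remainder -x_1 + 3x_2^2 - 4 ≠ 0; add k_4 = -x_1 + 3x_2^2 - 4 to the basis.

S(k_3,k_4): lcm = x_1x_2. S = 3x_2^3 - 4x_2 + 1.
  reduce S modulo (h_1, h_2, k_3, k_4):
  remainder 3x_2^3 - 4x_2 + 1 ≠ 0; add k_5 = 3x_2^3 - 4x_2 + 1 to the basis.

The other S-polynomials (S(h_2,k_3), S(h_1,k_4), S(h_2,k_4), S(h_1,k_5), S(h_2,k_5), S(k_3,k_5), S(k_4,k_5)) all reduce to 0 modulo the current basis, so we have a Gröbner basis.
Inter-reduce: drop elements whose leading term is divisible by another's, tail-reduce, and make monic.
Reduced Gröbner basis: {x_1 - 3x_2^2 + 4, x_2^3 - 4/3x_2 + 1/3}.

Same reduced basis, so the two generating sets span the same ideal.

Yes, the ideals are equal.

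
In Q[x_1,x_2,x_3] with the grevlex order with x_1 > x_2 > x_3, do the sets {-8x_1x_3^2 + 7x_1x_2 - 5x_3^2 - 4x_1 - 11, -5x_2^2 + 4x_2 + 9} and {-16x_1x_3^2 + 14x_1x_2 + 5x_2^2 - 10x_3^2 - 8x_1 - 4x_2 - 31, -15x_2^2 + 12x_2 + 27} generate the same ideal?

Equality of ideals is decidable: compute both reduced Gröbner bases (unique for the ordering) and check whether they agree.
Buchberger on the first generating set:
f_1 = -8x_1x_3^2 + 7x_1x_2 - 5x_3^2 - 4x_1 - 11, LT = x_1x_3^2.
f_2 = -5x_2^2 + 4x_2 + 9, LT = x_2^2.

The S-polynomials (S(f_1,f_2)) all reduce to 0 modulo the current basis, so we have a Gröbner basis.
Inter-reduce: drop elements whose leading term is divisible by another's, tail-reduce, and make monic.
Reduced Gröbner basis: {x_1x_3^2 - 7/8x_1x_2 + 5/8x_3^2 + 1/2x_1 + 11/8, x_2^2 - 4/5x_2 - 9/5}.

Buchberger on the second generating set:
h_1 = -16x_1x_3^2 + 14x_1x_2 + 5x_2^2 - 10x_3^2 - 8x_1 - 4x_2 - 31, LT = x_1x_3^2.
h_2 = -15x_2^2 + 12x_2 + 27, LT = x_2^2.

The S-polynomials (S(h_1,h_2)) all reduce to 0 modulo the current basis, so we have a Gröbner basis.
Inter-reduce: drop elements whose leading term is divisible by another's, tail-reduce, and make monic.
Reduced Gröbner basis: {x_1x_3^2 - 7/8x_1x_2 + 5/8x_3^2 + 1/2x_1 + 11/8, x_2^2 - 4/5x_2 - 9/5}.

These coincide, so the ideals are equal.
The same test decides containment: I ⊆ J iff every generator of I reduces to 0 modulo a Gröbner basis of J.

Yes, the ideals are equal.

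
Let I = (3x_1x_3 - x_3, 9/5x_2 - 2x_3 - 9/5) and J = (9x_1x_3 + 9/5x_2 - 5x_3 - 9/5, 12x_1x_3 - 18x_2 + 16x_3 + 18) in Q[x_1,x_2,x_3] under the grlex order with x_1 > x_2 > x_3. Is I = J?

Yes, the ideals are equal.

For a fixed monomial order, each ideal has a unique reduced Gröbner basis; comparing bases decides equality.
Buchberger on the first generating set:
f_1 = 3x_1x_3 - x_3, LT = x_1x_3.
f_2 = 9/5x_2 - 2x_3 - 9/5, LT = x_2.

The S-polynomials (S(f_1,f_2)) all reduce to 0 modulo the current basis, so we have a Gröbner basis.
Inter-reduce: drop elements whose leading term is divisible by another's, tail-reduce, and make monic.
Reduced Gröbner basis: {x_1x_3 - 1/3x_3, x_2 - 10/9x_3 - 1}.

Buchberger on the second generating set:
h_1 = 9x_1x_3 + 9/5x_2 - 5x_3 - 9/5, LT = x_1x_3.
h_2 = 12x_1x_3 - 18x_2 + 16x_3 + 18, LT = x_1x_3.

S(h_1,h_2): lcm = x_1x_3. S = 17/10x_2 - 17/9x_3 - 17/10.
  reduce S modulo (h_1, h_2):
  remainder 17/10x_2 - 17/9x_3 - 17/10 ≠ 0; add k_3 = 17/10x_2 - 17/9x_3 - 17/10 to the basis.

The other S-polynomials (S(h_1,k_3), S(h_2,k_3)) all reduce to 0 modulo the current basis, so we have a Gröbner basis.
Inter-reduce: drop elements whose leading term is divisible by another's, tail-reduce, and make monic.
Reduced Gröbner basis: {x_1x_3 - 1/3x_3, x_2 - 10/9x_3 - 1}.

Same reduced basis, so the two generating sets span the same ideal.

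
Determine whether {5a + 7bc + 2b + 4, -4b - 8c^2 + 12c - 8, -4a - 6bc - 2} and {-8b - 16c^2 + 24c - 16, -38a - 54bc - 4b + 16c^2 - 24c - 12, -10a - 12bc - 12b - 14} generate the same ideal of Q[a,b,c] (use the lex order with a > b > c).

Yes, the ideals are equal.

Two ideals are equal iff their reduced Gröbner bases coincide (the reduced basis is unique for a fixed ordering).
Buchberger on the first generating set:
f_1 = 5a + 7bc + 2b + 4, LT = a.
f_2 = -4b - 8c^2 + 12c - 8, LT = b.
f_3 = -4a - 6bc - 2, LT = a.

S(f_1,f_3): lcm = a. S = -1/10bc + 2/5b + 3/10.
  reduce S modulo (f_1, f_2, f_3):
  remainder 1/5c^3 - 11/10c^2 + 7/5c - 1/2 ≠ 0; add g_4 = 1/5c^3 - 11/10c^2 + 7/5c - 1/2 to the basis.

The other S-polynomials (S(f_1,f_2), S(f_2,f_3), S(f_1,g_4), S(f_2,g_4), S(f_3,g_4)) all reduce to 0 modulo the current basis, so we have a Gröbner basis.
Inter-reduce: drop elements whose leading term is divisible by another's, tail-reduce, and make monic.
Reduced Gröbner basis: {a - 12c^2 + 18c - 7, b + 2c^2 - 3c + 2, c^3 - 11/2c^2 + 7c - 5/2}.

Buchberger on the second generating set:
h_1 = -8b - 16c^2 + 24c - 16, LT = b.
h_2 = -38a - 54bc - 4b + 16c^2 - 24c - 12, LT = a.
h_3 = -10a - 12bc - 12b - 14, LT = a.

S(h_2,h_3): lcm = a. S = 21/95bc - 104/95b - 8/19c^2 + 12/19c - 103/95.
  reduce S modulo (h_1, h_2, h_3):
  remainder -42/95c^3 + 231/95c^2 - 294/95c + 21/19 ≠ 0; add k_4 = -42/95c^3 + 231/95c^2 - 294/95c + 21/19 to the basis.

The other S-polynomials (S(h_1,h_2), S(h_1,h_3), S(h_1,k_4), S(h_2,k_4), S(h_3,k_4)) all reduce to 0 modulo the current basis, so we have a Gröbner basis.
Inter-reduce: drop elements whose leading term is divisible by another's, tail-reduce, and make monic.
Reduced Gröbner basis: {a - 12c^2 + 18c - 7, b + 2c^2 - 3c + 2, c^3 - 11/2c^2 + 7c - 5/2}.

The two bases agree; hence the ideals are identical.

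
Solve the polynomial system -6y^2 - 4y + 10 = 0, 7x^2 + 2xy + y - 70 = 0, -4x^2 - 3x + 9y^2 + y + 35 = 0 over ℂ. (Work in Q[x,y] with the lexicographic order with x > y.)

{(3, 1)}

Compute a lex Gröbner basis by Buchberger's algorithm.
f_1 = -6y^2 - 4y + 10, LT = y^2.
f_2 = 7x^2 + 2xy + y - 70, LT = x^2.
f_3 = -4x^2 - 3x + 9y^2 + y + 35, LT = x^2.

S(f_2,f_3): lcm = x^2. S = 2/7xy - 3/4x + 9/4y^2 + 11/28y - 5/4.
  leading term xy: no divisor's leading term divides it; move 2/7xy to the remainder.
  leading term x: no divisor's leading term divides it; move -3/4x to the remainder.
  leading term y^2: subtract (-3/8)·f_1 from 9/4y^2 + 11/28y - 5/4 → -31/28y + 5/2
  leading term y: no divisor's leading term divides it; move -31/28y to the remainder.
  leading term 1: no divisor's leading term divides it; move 5/2 to the remainder.
  remainder 2/7xy - 3/4x - 31/28y + 5/2 ≠ 0; add h_4 = 2/7xy - 3/4x - 31/28y + 5/2 to the basis.

S(f_1,h_4): lcm = xy^2. S = 79/24xy - 5/3x + 31/8y^2 - 35/4y.
  leading term xy: subtract (553/48)·h_4 from 79/24xy - 5/3x + 31/8y^2 - 35/4y → 1339/192x + 31/8y^2 + 769/192y - 2765/96
  leading term x: no divisor's leading term divides it; move 1339/192x to the remainder.
  leading term y^2: subtract (-31/48)·f_1 from 31/8y^2 + 769/192y - 2765/96 → 91/64y - 715/32
  leading term y: no divisor's leading term divides it; move 91/64y to the remainder.
  leading term 1: no divisor's leading term divides it; move -715/32 to the remainder.
  remainder 1339/192x + 91/64y - 715/32 ≠ 0; add h_5 = 1339/192x + 91/64y - 715/32 to the basis.

S(f_2,h_4): lcm = x^2y. S = 21/8x^2 + 2/7xy^2 + 31/8xy - 35/4x + 1/7y^2 - 10y.
  leading term x^2: subtract (3/8)·f_2 from 21/8x^2 + 2/7xy^2 + 31/8xy - 35/4x + 1/7y^2 - 10y → 2/7xy^2 + 25/8xy - 35/4x + 1/7y^2 - 83/8y + 105/4
  leading term xy^2: subtract (-1/21x)·f_1 from 2/7xy^2 + 25/8xy - 35/4x + 1/7y^2 - 83/8y + 105/4 → 493/168xy - 695/84x + 1/7y^2 - 83/8y + 105/4
  leading term xy: subtract (493/48)·h_4 from 493/168xy - 695/84x + 1/7y^2 - 83/8y + 105/4 → -767/1344x + 1/7y^2 + 1339/1344y + 55/96
  leading term x: subtract (-59/721)·h_5 from -767/1344x + 1/7y^2 + 1339/1344y + 55/96 → 1/7y^2 + 19253/17304y - 21725/17304
  leading term y^2: subtract (-1/42)·f_1 from 1/7y^2 + 19253/17304y - 21725/17304 → 2515/2472y - 2515/2472
  leading term y: no divisor's leading term divides it; move 2515/2472y to the remainder.
  leading term 1: no divisor's leading term divides it; move -2515/2472 to the remainder.
  remainder 2515/2472y - 2515/2472 ≠ 0; add h_6 = 2515/2472y - 2515/2472 to the basis.

The other S-polynomials (S(f_1,f_2), S(f_1,f_3), S(f_3,h_4), S(f_1,h_5), S(f_2,h_5), S(f_3,h_5), S(h_4,h_5), S(f_1,h_6), S(f_2,h_6), S(f_3,h_6), S(h_4,h_6), S(h_5,h_6)) all reduce to 0 modulo the current basis, so we have a Gröbner basis.
Inter-reduce: drop elements whose leading term is divisible by another's, tail-reduce, and make monic.
Reduced Gröbner basis: {x - 3, y - 1}.

Since the basis is lex-ordered, y - 1 is univariate in y. Its roots are {1}. Back-substituting each root into the other basis elements fixes the other coordinates.
  y = 1: the earlier basis element becomes x - 3 = 0, giving x = 3 — point (3, 1).
Check: every point annihilates each of the original generators.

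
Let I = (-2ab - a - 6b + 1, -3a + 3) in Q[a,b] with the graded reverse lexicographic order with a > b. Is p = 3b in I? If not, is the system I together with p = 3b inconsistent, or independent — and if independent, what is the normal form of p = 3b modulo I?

3b lies in I (it reduces to 0).

First compute the reduced Gröbner basis of I by Buchberger's algorithm.
f_1 = -2ab - a - 6b + 1, LT = ab.
f_2 = -3a + 3, LT = a.

S(f_1,f_2): lcm = ab. S = 1/2a + 4b - 1/2.
  leading term a: subtract (-1/6)·f_2 from 1/2a + 4b - 1/2 → 4b
  leading term b: no divisor's leading term divides it; move 4b to the remainder.
  remainder 4b ≠ 0; add h_3 = 4b to the basis.

The other S-polynomials (S(f_1,h_3), S(f_2,h_3)) all reduce to 0 modulo the current basis, so we have a Gröbner basis.
Inter-reduce: drop elements whose leading term is divisible by another's, tail-reduce, and make monic.
Reduced Gröbner basis: {a - 1, b}.
Label its elements g_1 = a - 1, g_2 = b.

Reduce p = 3b modulo G:
  leading term b: subtract (3)·g_2 from 3b → 0
  normal form = 0.
Since the normal form is 0, p ∈ I.

Ideal membership is decidable via reduction modulo a Gröbner basis.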